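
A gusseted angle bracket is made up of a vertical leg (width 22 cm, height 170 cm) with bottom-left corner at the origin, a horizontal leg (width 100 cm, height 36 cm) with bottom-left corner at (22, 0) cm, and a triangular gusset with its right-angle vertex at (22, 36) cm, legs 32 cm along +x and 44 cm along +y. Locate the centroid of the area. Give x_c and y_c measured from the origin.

Part | A | x̄ᵢ | ȳᵢ | A·x̄ᵢ | A·ȳᵢ
vertical leg | 3740.00 | 11.00 | 85.00 | 41140.00 | 317900.00
horizontal leg | 3600.00 | 72.00 | 18.00 | 259200.00 | 64800.00
gusset | 704.00 | 32.67 | 50.67 | 22997.33 | 35669.33
Σ | 8044.00 |  |  | 323337.33 | 418369.33
x_c = 323337.33 / 8044.00 = 40.20 cm
y_c = 418369.33 / 8044.00 = 52.01 cm

x_c = 40.20 cm, y_c = 52.01 cm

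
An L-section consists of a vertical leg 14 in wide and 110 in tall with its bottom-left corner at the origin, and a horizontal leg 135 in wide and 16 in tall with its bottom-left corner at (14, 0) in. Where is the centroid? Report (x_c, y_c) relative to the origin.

vertical leg: A = 14 × 110 = 1540.00, centroid at (7.00, 55.00).
horizontal leg: A = 135 × 16 = 2160.00, centroid at (81.50, 8.00).
ΣA = 3700.00 in²
ΣAx_c = (1540.00)(7.00) + (2160.00)(81.50) = 186820.00 in³
ΣAy_c = (1540.00)(55.00) + (2160.00)(8.00) = 101980.00 in³
x_c = 186820.00 / 3700.00 = 50.49 in
y_c = 101980.00 / 3700.00 = 27.56 in

x_c = 50.49 in, y_c = 27.56 in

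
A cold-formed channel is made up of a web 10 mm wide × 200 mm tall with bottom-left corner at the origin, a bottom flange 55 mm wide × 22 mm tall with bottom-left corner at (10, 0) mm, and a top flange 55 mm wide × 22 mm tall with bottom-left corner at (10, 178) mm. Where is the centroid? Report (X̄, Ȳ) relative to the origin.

web: A = 10 × 200 = 2000.00, centroid at (5.00, 100.00).
bottom flange: A = 55 × 22 = 1210.00, centroid at (37.50, 11.00).
top flange: A = 55 × 22 = 1210.00, centroid at (37.50, 189.00).
ΣA = 4420.00 mm²
ΣAX̄ = (2000.00)(5.00) + (1210.00)(37.50) + (1210.00)(37.50) = 100750.00 mm³
ΣAȲ = (2000.00)(100.00) + (1210.00)(11.00) + (1210.00)(189.00) = 442000.00 mm³
X̄ = 100750.00 / 4420.00 = 22.79 mm
Ȳ = 442000.00 / 4420.00 = 100.00 mm

X̄ = 22.79 mm, Ȳ = 100.00 mm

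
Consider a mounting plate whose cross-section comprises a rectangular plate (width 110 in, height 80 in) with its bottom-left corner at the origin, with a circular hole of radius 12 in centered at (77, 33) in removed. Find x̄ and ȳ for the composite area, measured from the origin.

Part | A | x̄ᵢ | ȳᵢ | A·x̄ᵢ | A·ȳᵢ
plate | 8800.00 | 55.00 | 40.00 | 484000.00 | 352000.00
hole | -452.39 | 77.00 | 33.00 | -34833.98 | -14928.85
Σ | 8347.61 |  |  | 449166.02 | 337071.15
x̄ = 449166.02 / 8347.61 = 53.81 in
ȳ = 337071.15 / 8347.61 = 40.38 in

x̄ = 53.81 in, ȳ = 40.38 in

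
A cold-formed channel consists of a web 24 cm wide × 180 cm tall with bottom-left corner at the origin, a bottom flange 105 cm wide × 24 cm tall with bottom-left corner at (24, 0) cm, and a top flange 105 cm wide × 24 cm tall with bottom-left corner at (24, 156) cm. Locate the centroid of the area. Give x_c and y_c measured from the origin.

web: A = 24 × 180 = 4320.00, centroid at (12.00, 90.00).
bottom flange: A = 105 × 24 = 2520.00, centroid at (76.50, 12.00).
top flange: A = 105 × 24 = 2520.00, centroid at (76.50, 168.00).
ΣA = 9360.00 cm²
ΣAx_c = (4320.00)(12.00) + (2520.00)(76.50) + (2520.00)(76.50) = 437400.00 cm³
ΣAy_c = (4320.00)(90.00) + (2520.00)(12.00) + (2520.00)(168.00) = 842400.00 cm³
x_c = 437400.00 / 9360.00 = 46.73 cm
y_c = 842400.00 / 9360.00 = 90.00 cm

x_c = 46.73 cm, y_c = 90.00 cm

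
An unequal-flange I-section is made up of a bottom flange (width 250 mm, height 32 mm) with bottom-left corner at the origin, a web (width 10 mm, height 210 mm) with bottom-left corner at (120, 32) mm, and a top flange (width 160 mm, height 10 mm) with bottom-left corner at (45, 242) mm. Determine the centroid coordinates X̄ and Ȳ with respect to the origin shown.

bottom flange: A = 250 × 32 = 8000.00, centroid at (125.00, 16.00).
web: A = 10 × 210 = 2100.00, centroid at (125.00, 137.00).
top flange: A = 160 × 10 = 1600.00, centroid at (125.00, 247.00).
ΣA = 11700.00 mm², ΣAX̄ = 1462500.00 mm³, ΣAȲ = 810900.00 mm³.
X̄ = 1462500.00/11700.00 = 125.00 mm; Ȳ = 810900.00/11700.00 = 69.31 mm.

X̄ = 125.00 mm, Ȳ = 69.31 mm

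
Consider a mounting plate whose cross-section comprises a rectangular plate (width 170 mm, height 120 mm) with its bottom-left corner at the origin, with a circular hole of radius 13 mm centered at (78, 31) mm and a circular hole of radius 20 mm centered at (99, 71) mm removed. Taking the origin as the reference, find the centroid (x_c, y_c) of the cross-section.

x_c = 84.25 mm, y_c = 60.08 mm

Part | A | x̄ᵢ | ȳᵢ | A·x̄ᵢ | A·ȳᵢ
plate | 20400.00 | 85.00 | 60.00 | 1734000.00 | 1224000.00
hole 1 | -530.93 | 78.00 | 31.00 | -41412.47 | -16458.80
hole 2 | -1256.64 | 99.00 | 71.00 | -124407.07 | -89221.23
Σ | 18612.43 |  |  | 1568180.46 | 1118319.96
x_c = 1568180.46 / 18612.43 = 84.25 mm
y_c = 1118319.96 / 18612.43 = 60.08 mm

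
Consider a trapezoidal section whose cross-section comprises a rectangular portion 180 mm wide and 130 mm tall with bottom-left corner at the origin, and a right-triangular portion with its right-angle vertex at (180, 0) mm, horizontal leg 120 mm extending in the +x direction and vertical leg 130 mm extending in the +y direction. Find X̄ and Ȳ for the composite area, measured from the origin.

rectangular portion: A = 180 × 130 = 23400.00, centroid at (90.00, 65.00).
triangular portion: A = ½·120·130 = 7800.00, centroid at (220.00, 43.33).
ΣA = 31200.00 mm²
ΣAX̄ = (23400.00)(90.00) + (7800.00)(220.00) = 3822000.00 mm³
ΣAȲ = (23400.00)(65.00) + (7800.00)(43.33) = 1859000.00 mm³
X̄ = 3822000.00 / 31200.00 = 122.50 mm
Ȳ = 1859000.00 / 31200.00 = 59.58 mm

X̄ = 122.50 mm, Ȳ = 59.58 mm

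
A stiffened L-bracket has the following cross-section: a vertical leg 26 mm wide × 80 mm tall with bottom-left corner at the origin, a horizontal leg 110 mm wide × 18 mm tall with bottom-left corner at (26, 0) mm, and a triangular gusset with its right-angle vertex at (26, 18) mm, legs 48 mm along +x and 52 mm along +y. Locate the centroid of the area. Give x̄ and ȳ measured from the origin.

Part | A | x̄ᵢ | ȳᵢ | A·x̄ᵢ | A·ȳᵢ
vertical leg | 2080.00 | 13.00 | 40.00 | 27040.00 | 83200.00
horizontal leg | 1980.00 | 81.00 | 9.00 | 160380.00 | 17820.00
gusset | 1248.00 | 42.00 | 35.33 | 52416.00 | 44096.00
Σ | 5308.00 |  |  | 239836.00 | 145116.00
x̄ = 239836.00 / 5308.00 = 45.18 mm
ȳ = 145116.00 / 5308.00 = 27.34 mm

x̄ = 45.18 mm, ȳ = 27.34 mm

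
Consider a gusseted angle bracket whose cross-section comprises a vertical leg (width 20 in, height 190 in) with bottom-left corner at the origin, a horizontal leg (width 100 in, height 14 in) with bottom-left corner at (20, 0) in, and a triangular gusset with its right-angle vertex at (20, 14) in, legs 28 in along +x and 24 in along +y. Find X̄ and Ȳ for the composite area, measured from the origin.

X̄ = 26.35 in, Ȳ = 68.32 in

Part | A | x̄ᵢ | ȳᵢ | A·x̄ᵢ | A·ȳᵢ
vertical leg | 3800.00 | 10.00 | 95.00 | 38000.00 | 361000.00
horizontal leg | 1400.00 | 70.00 | 7.00 | 98000.00 | 9800.00
gusset | 336.00 | 29.33 | 22.00 | 9856.00 | 7392.00
Σ | 5536.00 |  |  | 145856.00 | 378192.00
X̄ = 145856.00 / 5536.00 = 26.35 in
Ȳ = 378192.00 / 5536.00 = 68.32 in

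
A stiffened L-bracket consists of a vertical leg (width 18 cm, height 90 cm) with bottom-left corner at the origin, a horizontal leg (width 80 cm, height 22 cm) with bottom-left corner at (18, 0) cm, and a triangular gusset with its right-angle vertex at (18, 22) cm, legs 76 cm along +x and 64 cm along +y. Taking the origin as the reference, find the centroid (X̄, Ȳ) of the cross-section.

X̄ = 38.20 cm, Ȳ = 34.01 cm

vertical leg: A = 18 × 90 = 1620.00, centroid at (9.00, 45.00).
horizontal leg: A = 80 × 22 = 1760.00, centroid at (58.00, 11.00).
gusset: A = ½·76·64 = 2432.00, centroid at (43.33, 43.33).
ΣA = 5812.00 cm², ΣAX̄ = 222046.67 cm³, ΣAȲ = 197646.67 cm³.
X̄ = 222046.67/5812.00 = 38.20 cm; Ȳ = 197646.67/5812.00 = 34.01 cm.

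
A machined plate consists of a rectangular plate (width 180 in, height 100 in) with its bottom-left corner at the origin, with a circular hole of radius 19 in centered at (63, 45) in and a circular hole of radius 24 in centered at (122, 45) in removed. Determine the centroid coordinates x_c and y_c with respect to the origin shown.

plate: A = 180 × 100 = 18000.00, centroid at (90.00, 50.00).
hole 1: A = −π·19² = -1134.11, centroid at (63.00, 45.00).
hole 2: A = −π·24² = -1809.56, centroid at (122.00, 45.00).
ΣA = 15056.33 in², ΣAx_c = 1327784.76 in³, ΣAy_c = 767534.75 in³.
x_c = 1327784.76/15056.33 = 88.19 in; y_c = 767534.75/15056.33 = 50.98 in.

x_c = 88.19 in, y_c = 50.98 in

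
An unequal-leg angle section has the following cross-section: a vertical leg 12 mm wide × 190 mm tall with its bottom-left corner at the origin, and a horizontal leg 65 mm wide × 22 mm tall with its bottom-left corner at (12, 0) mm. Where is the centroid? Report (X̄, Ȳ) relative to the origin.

X̄ = 20.84 mm, Ȳ = 62.62 mm

vertical leg: A = 12 × 190 = 2280.00, centroid at (6.00, 95.00).
horizontal leg: A = 65 × 22 = 1430.00, centroid at (44.50, 11.00).
ΣA = 3710.00 mm²
ΣAX̄ = (2280.00)(6.00) + (1430.00)(44.50) = 77315.00 mm³
ΣAȲ = (2280.00)(95.00) + (1430.00)(11.00) = 232330.00 mm³
X̄ = 77315.00 / 3710.00 = 20.84 mm
Ȳ = 232330.00 / 3710.00 = 62.62 mm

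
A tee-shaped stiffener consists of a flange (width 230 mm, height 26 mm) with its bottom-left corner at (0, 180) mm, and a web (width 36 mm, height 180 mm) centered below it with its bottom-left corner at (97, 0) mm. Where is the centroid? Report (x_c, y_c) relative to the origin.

x_c = 115.00 mm, y_c = 139.43 mm

Part | A | x̄ᵢ | ȳᵢ | A·x̄ᵢ | A·ȳᵢ
web | 6480.00 | 115.00 | 90.00 | 745200.00 | 583200.00
flange | 5980.00 | 115.00 | 193.00 | 687700.00 | 1154140.00
Σ | 12460.00 |  |  | 1432900.00 | 1737340.00
x_c = 1432900.00 / 12460.00 = 115.00 mm
y_c = 1737340.00 / 12460.00 = 139.43 mm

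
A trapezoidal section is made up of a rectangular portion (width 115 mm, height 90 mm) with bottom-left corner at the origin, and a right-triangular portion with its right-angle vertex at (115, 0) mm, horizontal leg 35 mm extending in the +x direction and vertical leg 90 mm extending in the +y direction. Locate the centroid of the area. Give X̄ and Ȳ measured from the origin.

X̄ = 66.64 mm, Ȳ = 43.02 mm

Part | A | x̄ᵢ | ȳᵢ | A·x̄ᵢ | A·ȳᵢ
rectangular portion | 10350.00 | 57.50 | 45.00 | 595125.00 | 465750.00
triangular portion | 1575.00 | 126.67 | 30.00 | 199500.00 | 47250.00
Σ | 11925.00 |  |  | 794625.00 | 513000.00
X̄ = 794625.00 / 11925.00 = 66.64 mm
Ȳ = 513000.00 / 11925.00 = 43.02 mm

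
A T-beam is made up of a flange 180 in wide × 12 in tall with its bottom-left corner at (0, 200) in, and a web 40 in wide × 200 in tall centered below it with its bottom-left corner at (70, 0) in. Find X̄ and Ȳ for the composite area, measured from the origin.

X̄ = 90.00 in, Ȳ = 122.54 in

Part | A | x̄ᵢ | ȳᵢ | A·x̄ᵢ | A·ȳᵢ
web | 8000.00 | 90.00 | 100.00 | 720000.00 | 800000.00
flange | 2160.00 | 90.00 | 206.00 | 194400.00 | 444960.00
Σ | 10160.00 |  |  | 914400.00 | 1244960.00
X̄ = 914400.00 / 10160.00 = 90.00 in
Ȳ = 1244960.00 / 10160.00 = 122.54 in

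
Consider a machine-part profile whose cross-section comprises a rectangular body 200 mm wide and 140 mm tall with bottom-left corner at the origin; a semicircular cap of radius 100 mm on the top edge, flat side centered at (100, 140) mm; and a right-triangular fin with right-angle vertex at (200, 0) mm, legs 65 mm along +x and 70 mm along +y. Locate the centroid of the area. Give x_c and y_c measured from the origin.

x_c = 106.02 mm, y_c = 106.10 mm

rectangular body: A = 200 × 140 = 28000.00, centroid at (100.00, 70.00).
semicircular top: A = ½π·100² = 15707.96, centroid at (100.00, 182.44).
triangular fin: A = ½·65·70 = 2275.00, centroid at (221.67, 23.33).
ΣA = 45982.96 mm², ΣAx_c = 4875087.99 mm³, ΣAy_c = 4878864.86 mm³.
x_c = 4875087.99/45982.96 = 106.02 mm; y_c = 4878864.86/45982.96 = 106.10 mm.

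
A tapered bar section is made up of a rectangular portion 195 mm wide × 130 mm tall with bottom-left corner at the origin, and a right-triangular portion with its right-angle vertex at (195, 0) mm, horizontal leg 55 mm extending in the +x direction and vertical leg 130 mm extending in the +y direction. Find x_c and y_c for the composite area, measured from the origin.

rectangular portion: A = 195 × 130 = 25350.00, centroid at (97.50, 65.00).
triangular portion: A = ½·55·130 = 3575.00, centroid at (213.33, 43.33).
ΣA = 28925.00 mm²
ΣAx_c = (25350.00)(97.50) + (3575.00)(213.33) = 3234291.67 mm³
ΣAy_c = (25350.00)(65.00) + (3575.00)(43.33) = 1802666.67 mm³
x_c = 3234291.67 / 28925.00 = 111.82 mm
y_c = 1802666.67 / 28925.00 = 62.32 mm

x_c = 111.82 mm, y_c = 62.32 mm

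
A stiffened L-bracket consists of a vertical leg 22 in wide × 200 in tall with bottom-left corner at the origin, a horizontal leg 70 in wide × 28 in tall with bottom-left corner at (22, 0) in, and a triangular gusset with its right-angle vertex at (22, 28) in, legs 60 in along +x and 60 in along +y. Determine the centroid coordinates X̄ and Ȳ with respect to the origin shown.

Part | A | x̄ᵢ | ȳᵢ | A·x̄ᵢ | A·ȳᵢ
vertical leg | 4400.00 | 11.00 | 100.00 | 48400.00 | 440000.00
horizontal leg | 1960.00 | 57.00 | 14.00 | 111720.00 | 27440.00
gusset | 1800.00 | 42.00 | 48.00 | 75600.00 | 86400.00
Σ | 8160.00 |  |  | 235720.00 | 553840.00
X̄ = 235720.00 / 8160.00 = 28.89 in
Ȳ = 553840.00 / 8160.00 = 67.87 in

X̄ = 28.89 in, Ȳ = 67.87 in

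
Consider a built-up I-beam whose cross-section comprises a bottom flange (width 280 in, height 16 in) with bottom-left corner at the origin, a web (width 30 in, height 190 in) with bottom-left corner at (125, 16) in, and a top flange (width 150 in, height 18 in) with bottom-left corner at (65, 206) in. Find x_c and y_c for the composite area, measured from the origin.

x_c = 140.00 in, y_c = 96.98 in

bottom flange: A = 280 × 16 = 4480.00, centroid at (140.00, 8.00).
web: A = 30 × 190 = 5700.00, centroid at (140.00, 111.00).
top flange: A = 150 × 18 = 2700.00, centroid at (140.00, 215.00).
ΣA = 12880.00 in²
ΣAx_c = (4480.00)(140.00) + (5700.00)(140.00) + (2700.00)(140.00) = 1803200.00 in³
ΣAy_c = (4480.00)(8.00) + (5700.00)(111.00) + (2700.00)(215.00) = 1249040.00 in³
x_c = 1803200.00 / 12880.00 = 140.00 in
y_c = 1249040.00 / 12880.00 = 96.98 in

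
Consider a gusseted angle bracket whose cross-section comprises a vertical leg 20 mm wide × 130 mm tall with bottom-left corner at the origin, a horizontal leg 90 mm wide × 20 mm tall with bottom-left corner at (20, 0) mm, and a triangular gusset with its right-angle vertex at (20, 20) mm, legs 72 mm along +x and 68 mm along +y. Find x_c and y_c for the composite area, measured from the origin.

x_c = 36.61 mm, y_c = 42.56 mm

vertical leg: A = 20 × 130 = 2600.00, centroid at (10.00, 65.00).
horizontal leg: A = 90 × 20 = 1800.00, centroid at (65.00, 10.00).
gusset: A = ½·72·68 = 2448.00, centroid at (44.00, 42.67).
ΣA = 6848.00 mm²
ΣAx_c = (2600.00)(10.00) + (1800.00)(65.00) + (2448.00)(44.00) = 250712.00 mm³
ΣAy_c = (2600.00)(65.00) + (1800.00)(10.00) + (2448.00)(42.67) = 291448.00 mm³
x_c = 250712.00 / 6848.00 = 36.61 mm
y_c = 291448.00 / 6848.00 = 42.56 mm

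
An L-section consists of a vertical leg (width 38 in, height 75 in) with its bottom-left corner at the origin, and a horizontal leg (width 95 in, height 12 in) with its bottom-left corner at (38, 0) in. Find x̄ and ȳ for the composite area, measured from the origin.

x̄ = 38.00 in, ȳ = 28.50 in

vertical leg: A = 38 × 75 = 2850.00, centroid at (19.00, 37.50).
horizontal leg: A = 95 × 12 = 1140.00, centroid at (85.50, 6.00).
ΣA = 3990.00 in², ΣAx̄ = 151620.00 in³, ΣAȳ = 113715.00 in³.
x̄ = 151620.00/3990.00 = 38.00 in; ȳ = 113715.00/3990.00 = 28.50 in.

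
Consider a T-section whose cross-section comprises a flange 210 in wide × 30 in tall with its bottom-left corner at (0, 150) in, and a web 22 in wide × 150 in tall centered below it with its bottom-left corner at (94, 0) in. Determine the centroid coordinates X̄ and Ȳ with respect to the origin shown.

X̄ = 105.00 in, Ȳ = 134.06 in

web: A = 22 × 150 = 3300.00, centroid at (105.00, 75.00).
flange: A = 210 × 30 = 6300.00, centroid at (105.00, 165.00).
ΣA = 9600.00 in²
ΣAX̄ = (3300.00)(105.00) + (6300.00)(105.00) = 1008000.00 in³
ΣAȲ = (3300.00)(75.00) + (6300.00)(165.00) = 1287000.00 in³
X̄ = 1008000.00 / 9600.00 = 105.00 in
Ȳ = 1287000.00 / 9600.00 = 134.06 in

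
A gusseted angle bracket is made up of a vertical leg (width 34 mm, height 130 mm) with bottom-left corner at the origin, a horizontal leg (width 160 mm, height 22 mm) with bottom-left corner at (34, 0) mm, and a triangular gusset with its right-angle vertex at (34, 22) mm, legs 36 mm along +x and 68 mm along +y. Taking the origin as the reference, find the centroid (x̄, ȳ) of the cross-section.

x̄ = 58.13 mm, ȳ = 41.54 mm

vertical leg: A = 34 × 130 = 4420.00, centroid at (17.00, 65.00).
horizontal leg: A = 160 × 22 = 3520.00, centroid at (114.00, 11.00).
gusset: A = ½·36·68 = 1224.00, centroid at (46.00, 44.67).
ΣA = 9164.00 mm², ΣAx̄ = 532724.00 mm³, ΣAȳ = 380692.00 mm³.
x̄ = 532724.00/9164.00 = 58.13 mm; ȳ = 380692.00/9164.00 = 41.54 mm.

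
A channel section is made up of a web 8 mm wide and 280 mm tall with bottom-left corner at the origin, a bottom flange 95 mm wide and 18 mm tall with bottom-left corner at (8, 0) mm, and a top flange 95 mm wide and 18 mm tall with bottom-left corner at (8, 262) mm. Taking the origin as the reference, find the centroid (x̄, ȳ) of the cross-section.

web: A = 8 × 280 = 2240.00, centroid at (4.00, 140.00).
bottom flange: A = 95 × 18 = 1710.00, centroid at (55.50, 9.00).
top flange: A = 95 × 18 = 1710.00, centroid at (55.50, 271.00).
ΣA = 5660.00 mm², ΣAx̄ = 198770.00 mm³, ΣAȳ = 792400.00 mm³.
x̄ = 198770.00/5660.00 = 35.12 mm; ȳ = 792400.00/5660.00 = 140.00 mm.

x̄ = 35.12 mm, ȳ = 140.00 mm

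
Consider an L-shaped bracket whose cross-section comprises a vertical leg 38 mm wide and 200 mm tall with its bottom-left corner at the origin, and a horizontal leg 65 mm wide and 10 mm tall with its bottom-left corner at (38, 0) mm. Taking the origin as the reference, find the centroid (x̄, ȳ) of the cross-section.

x̄ = 23.06 mm, ȳ = 92.52 mm

Part | A | x̄ᵢ | ȳᵢ | A·x̄ᵢ | A·ȳᵢ
vertical leg | 7600.00 | 19.00 | 100.00 | 144400.00 | 760000.00
horizontal leg | 650.00 | 70.50 | 5.00 | 45825.00 | 3250.00
Σ | 8250.00 |  |  | 190225.00 | 763250.00
x̄ = 190225.00 / 8250.00 = 23.06 mm
ȳ = 763250.00 / 8250.00 = 92.52 mm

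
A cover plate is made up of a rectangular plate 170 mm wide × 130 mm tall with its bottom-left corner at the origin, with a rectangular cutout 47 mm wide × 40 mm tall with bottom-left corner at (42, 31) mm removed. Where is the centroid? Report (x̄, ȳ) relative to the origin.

x̄ = 86.81 mm, ȳ = 66.30 mm

plate: A = 170 × 130 = 22100.00, centroid at (85.00, 65.00).
hole: A = −(47 × 40) = -1880.00, centroid at (65.50, 51.00).
ΣA = 20220.00 mm²
ΣAx̄ = (22100.00)(85.00) + (-1880.00)(65.50) = 1755360.00 mm³
ΣAȳ = (22100.00)(65.00) + (-1880.00)(51.00) = 1340620.00 mm³
x̄ = 1755360.00 / 20220.00 = 86.81 mm
ȳ = 1340620.00 / 20220.00 = 66.30 mm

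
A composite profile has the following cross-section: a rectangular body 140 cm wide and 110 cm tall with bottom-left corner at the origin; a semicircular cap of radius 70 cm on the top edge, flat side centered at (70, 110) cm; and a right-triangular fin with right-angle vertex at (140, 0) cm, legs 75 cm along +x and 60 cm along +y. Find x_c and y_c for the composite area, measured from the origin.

Part | A | x̄ᵢ | ȳᵢ | A·x̄ᵢ | A·ȳᵢ
rectangular body | 15400.00 | 70.00 | 55.00 | 1078000.00 | 847000.00
semicircular top | 7696.90 | 70.00 | 139.71 | 538783.14 | 1075325.89
triangular fin | 2250.00 | 165.00 | 20.00 | 371250.00 | 45000.00
Σ | 25346.90 |  |  | 1988033.14 | 1967325.89
x_c = 1988033.14 / 25346.90 = 78.43 cm
y_c = 1967325.89 / 25346.90 = 77.62 cm

x_c = 78.43 cm, y_c = 77.62 cm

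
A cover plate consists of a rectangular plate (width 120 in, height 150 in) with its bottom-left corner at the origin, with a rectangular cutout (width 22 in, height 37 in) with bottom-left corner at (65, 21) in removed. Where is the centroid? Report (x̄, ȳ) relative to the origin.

Part | A | x̄ᵢ | ȳᵢ | A·x̄ᵢ | A·ȳᵢ
plate | 18000.00 | 60.00 | 75.00 | 1080000.00 | 1350000.00
hole | -814.00 | 76.00 | 39.50 | -61864.00 | -32153.00
Σ | 17186.00 |  |  | 1018136.00 | 1317847.00
x̄ = 1018136.00 / 17186.00 = 59.24 in
ȳ = 1317847.00 / 17186.00 = 76.68 in

x̄ = 59.24 in, ȳ = 76.68 in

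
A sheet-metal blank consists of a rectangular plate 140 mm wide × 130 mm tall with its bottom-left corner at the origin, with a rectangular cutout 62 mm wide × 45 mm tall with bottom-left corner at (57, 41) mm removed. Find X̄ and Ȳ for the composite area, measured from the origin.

Part | A | x̄ᵢ | ȳᵢ | A·x̄ᵢ | A·ȳᵢ
plate | 18200.00 | 70.00 | 65.00 | 1274000.00 | 1183000.00
hole | -2790.00 | 88.00 | 63.50 | -245520.00 | -177165.00
Σ | 15410.00 |  |  | 1028480.00 | 1005835.00
X̄ = 1028480.00 / 15410.00 = 66.74 mm
Ȳ = 1005835.00 / 15410.00 = 65.27 mm

X̄ = 66.74 mm, Ȳ = 65.27 mm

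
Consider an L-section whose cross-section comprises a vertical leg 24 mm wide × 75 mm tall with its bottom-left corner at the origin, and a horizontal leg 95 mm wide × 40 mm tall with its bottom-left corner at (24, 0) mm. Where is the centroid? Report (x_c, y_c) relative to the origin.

x_c = 52.38 mm, y_c = 25.62 mm

vertical leg: A = 24 × 75 = 1800.00, centroid at (12.00, 37.50).
horizontal leg: A = 95 × 40 = 3800.00, centroid at (71.50, 20.00).
ΣA = 5600.00 mm²
ΣAx_c = (1800.00)(12.00) + (3800.00)(71.50) = 293300.00 mm³
ΣAy_c = (1800.00)(37.50) + (3800.00)(20.00) = 143500.00 mm³
x_c = 293300.00 / 5600.00 = 52.38 mm
y_c = 143500.00 / 5600.00 = 25.62 mm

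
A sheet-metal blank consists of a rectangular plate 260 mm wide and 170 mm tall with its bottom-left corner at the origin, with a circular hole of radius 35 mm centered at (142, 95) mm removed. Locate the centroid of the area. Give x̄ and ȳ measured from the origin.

Part | A | x̄ᵢ | ȳᵢ | A·x̄ᵢ | A·ȳᵢ
plate | 44200.00 | 130.00 | 85.00 | 5746000.00 | 3757000.00
hole | -3848.45 | 142.00 | 95.00 | -546480.04 | -365602.85
Σ | 40351.55 |  |  | 5199519.96 | 3391397.15
x̄ = 5199519.96 / 40351.55 = 128.86 mm
ȳ = 3391397.15 / 40351.55 = 84.05 mm

x̄ = 128.86 mm, ȳ = 84.05 mm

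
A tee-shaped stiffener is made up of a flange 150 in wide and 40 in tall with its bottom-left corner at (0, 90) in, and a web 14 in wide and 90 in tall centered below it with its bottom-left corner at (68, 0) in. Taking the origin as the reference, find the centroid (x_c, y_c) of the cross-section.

web: A = 14 × 90 = 1260.00, centroid at (75.00, 45.00).
flange: A = 150 × 40 = 6000.00, centroid at (75.00, 110.00).
ΣA = 7260.00 in²
ΣAx_c = (1260.00)(75.00) + (6000.00)(75.00) = 544500.00 in³
ΣAy_c = (1260.00)(45.00) + (6000.00)(110.00) = 716700.00 in³
x_c = 544500.00 / 7260.00 = 75.00 in
y_c = 716700.00 / 7260.00 = 98.72 in

x_c = 75.00 in, y_c = 98.72 in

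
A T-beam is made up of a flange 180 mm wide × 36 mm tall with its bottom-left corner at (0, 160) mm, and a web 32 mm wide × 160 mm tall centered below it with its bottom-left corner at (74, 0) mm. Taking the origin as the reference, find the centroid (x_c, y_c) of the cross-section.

x_c = 90.00 mm, y_c = 134.74 mm

Part | A | x̄ᵢ | ȳᵢ | A·x̄ᵢ | A·ȳᵢ
web | 5120.00 | 90.00 | 80.00 | 460800.00 | 409600.00
flange | 6480.00 | 90.00 | 178.00 | 583200.00 | 1153440.00
Σ | 11600.00 |  |  | 1044000.00 | 1563040.00
x_c = 1044000.00 / 11600.00 = 90.00 mm
y_c = 1563040.00 / 11600.00 = 134.74 mm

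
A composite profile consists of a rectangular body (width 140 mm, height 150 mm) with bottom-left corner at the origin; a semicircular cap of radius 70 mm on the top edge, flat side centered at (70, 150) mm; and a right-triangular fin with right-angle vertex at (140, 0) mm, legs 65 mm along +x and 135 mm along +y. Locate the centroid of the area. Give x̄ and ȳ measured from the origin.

rectangular body: A = 140 × 150 = 21000.00, centroid at (70.00, 75.00).
semicircular top: A = ½π·70² = 7696.90, centroid at (70.00, 179.71).
triangular fin: A = ½·65·135 = 4387.50, centroid at (161.67, 45.00).
ΣA = 33084.40 mm²
ΣAx̄ = (21000.00)(70.00) + (7696.90)(70.00) + (4387.50)(161.67) = 2718095.64 mm³
ΣAȳ = (21000.00)(75.00) + (7696.90)(179.71) + (4387.50)(45.00) = 3155639.47 mm³
x̄ = 2718095.64 / 33084.40 = 82.16 mm
ȳ = 3155639.47 / 33084.40 = 95.38 mm

x̄ = 82.16 mm, ȳ = 95.38 mm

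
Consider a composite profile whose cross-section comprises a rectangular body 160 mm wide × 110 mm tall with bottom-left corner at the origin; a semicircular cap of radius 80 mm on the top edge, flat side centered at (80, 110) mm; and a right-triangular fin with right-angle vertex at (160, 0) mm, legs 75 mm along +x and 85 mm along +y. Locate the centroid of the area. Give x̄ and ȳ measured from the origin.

rectangular body: A = 160 × 110 = 17600.00, centroid at (80.00, 55.00).
semicircular top: A = ½π·80² = 10053.10, centroid at (80.00, 143.95).
triangular fin: A = ½·75·85 = 3187.50, centroid at (185.00, 28.33).
ΣA = 30840.60 mm²
ΣAx̄ = (17600.00)(80.00) + (10053.10)(80.00) + (3187.50)(185.00) = 2801935.22 mm³
ΣAȳ = (17600.00)(55.00) + (10053.10)(143.95) + (3187.50)(28.33) = 2505486.45 mm³
x̄ = 2801935.22 / 30840.60 = 90.85 mm
ȳ = 2505486.45 / 30840.60 = 81.24 mm

x̄ = 90.85 mm, ȳ = 81.24 mm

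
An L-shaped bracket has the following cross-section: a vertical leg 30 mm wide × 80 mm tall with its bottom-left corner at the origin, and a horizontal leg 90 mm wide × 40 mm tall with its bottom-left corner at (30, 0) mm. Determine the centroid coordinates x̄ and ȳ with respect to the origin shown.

vertical leg: A = 30 × 80 = 2400.00, centroid at (15.00, 40.00).
horizontal leg: A = 90 × 40 = 3600.00, centroid at (75.00, 20.00).
ΣA = 6000.00 mm², ΣAx̄ = 306000.00 mm³, ΣAȳ = 168000.00 mm³.
x̄ = 306000.00/6000.00 = 51.00 mm; ȳ = 168000.00/6000.00 = 28.00 mm.

x̄ = 51.00 mm, ȳ = 28.00 mm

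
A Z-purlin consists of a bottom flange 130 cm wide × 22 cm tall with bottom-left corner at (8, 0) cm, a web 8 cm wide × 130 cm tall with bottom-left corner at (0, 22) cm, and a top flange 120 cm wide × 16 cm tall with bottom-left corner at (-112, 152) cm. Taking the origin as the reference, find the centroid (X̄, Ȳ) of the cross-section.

X̄ = 19.43 cm, Ȳ = 73.74 cm

bottom flange: A = 130 × 22 = 2860.00, centroid at (73.00, 11.00).
web: A = 8 × 130 = 1040.00, centroid at (4.00, 87.00).
top flange: A = 120 × 16 = 1920.00, centroid at (-52.00, 160.00).
ΣA = 5820.00 cm², ΣAX̄ = 113100.00 cm³, ΣAȲ = 429140.00 cm³.
X̄ = 113100.00/5820.00 = 19.43 cm; Ȳ = 429140.00/5820.00 = 73.74 cm.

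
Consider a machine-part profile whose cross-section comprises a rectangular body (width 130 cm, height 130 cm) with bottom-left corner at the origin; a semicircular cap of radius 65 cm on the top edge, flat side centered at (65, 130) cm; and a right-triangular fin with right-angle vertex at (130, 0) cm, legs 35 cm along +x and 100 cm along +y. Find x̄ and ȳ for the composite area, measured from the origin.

rectangular body: A = 130 × 130 = 16900.00, centroid at (65.00, 65.00).
semicircular top: A = ½π·65² = 6636.61, centroid at (65.00, 157.59).
triangular fin: A = ½·35·100 = 1750.00, centroid at (141.67, 33.33).
ΣA = 25286.61 cm², ΣAx̄ = 1777796.61 cm³, ΣAȳ = 2202676.55 cm³.
x̄ = 1777796.61/25286.61 = 70.31 cm; ȳ = 2202676.55/25286.61 = 87.11 cm.

x̄ = 70.31 cm, ȳ = 87.11 cm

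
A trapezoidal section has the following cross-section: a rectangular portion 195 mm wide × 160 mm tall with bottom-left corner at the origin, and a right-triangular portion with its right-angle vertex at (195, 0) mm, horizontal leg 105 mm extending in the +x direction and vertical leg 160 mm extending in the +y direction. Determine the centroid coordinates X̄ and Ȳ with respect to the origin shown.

X̄ = 125.61 mm, Ȳ = 74.34 mm

rectangular portion: A = 195 × 160 = 31200.00, centroid at (97.50, 80.00).
triangular portion: A = ½·105·160 = 8400.00, centroid at (230.00, 53.33).
ΣA = 39600.00 mm², ΣAX̄ = 4974000.00 mm³, ΣAȲ = 2944000.00 mm³.
X̄ = 4974000.00/39600.00 = 125.61 mm; Ȳ = 2944000.00/39600.00 = 74.34 mm.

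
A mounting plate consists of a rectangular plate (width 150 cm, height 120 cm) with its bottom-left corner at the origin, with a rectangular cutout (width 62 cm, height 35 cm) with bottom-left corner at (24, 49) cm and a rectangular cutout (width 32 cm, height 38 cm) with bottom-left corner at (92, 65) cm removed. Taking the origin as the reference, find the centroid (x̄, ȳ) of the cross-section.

x̄ = 75.22 cm, ȳ = 57.04 cm

plate: A = 150 × 120 = 18000.00, centroid at (75.00, 60.00).
hole 1: A = −(62 × 35) = -2170.00, centroid at (55.00, 66.50).
hole 2: A = −(32 × 38) = -1216.00, centroid at (108.00, 84.00).
ΣA = 14614.00 cm², ΣAx̄ = 1099322.00 cm³, ΣAȳ = 833551.00 cm³.
x̄ = 1099322.00/14614.00 = 75.22 cm; ȳ = 833551.00/14614.00 = 57.04 cm.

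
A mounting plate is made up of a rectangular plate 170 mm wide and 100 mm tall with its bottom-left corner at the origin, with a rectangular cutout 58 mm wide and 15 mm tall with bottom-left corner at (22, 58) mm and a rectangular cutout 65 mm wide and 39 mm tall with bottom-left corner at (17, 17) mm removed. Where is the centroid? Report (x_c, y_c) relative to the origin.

x_c = 93.80 mm, y_c = 51.53 mm

plate: A = 170 × 100 = 17000.00, centroid at (85.00, 50.00).
hole 1: A = −(58 × 15) = -870.00, centroid at (51.00, 65.50).
hole 2: A = −(65 × 39) = -2535.00, centroid at (49.50, 36.50).
ΣA = 13595.00 mm²
ΣAx_c = (17000.00)(85.00) + (-870.00)(51.00) + (-2535.00)(49.50) = 1275147.50 mm³
ΣAy_c = (17000.00)(50.00) + (-870.00)(65.50) + (-2535.00)(36.50) = 700487.50 mm³
x_c = 1275147.50 / 13595.00 = 93.80 mm
y_c = 700487.50 / 13595.00 = 51.53 mm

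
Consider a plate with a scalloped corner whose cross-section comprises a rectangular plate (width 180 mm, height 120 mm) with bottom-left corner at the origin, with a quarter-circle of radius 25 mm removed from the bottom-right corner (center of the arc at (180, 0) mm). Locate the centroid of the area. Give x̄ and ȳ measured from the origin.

x̄ = 88.15 mm, ȳ = 61.15 mm

plate: A = 180 × 120 = 21600.00, centroid at (90.00, 60.00).
removed quarter-circle: A = −¼π·25² = -490.87, centroid at (169.39, 10.61).
ΣA = 21109.13 mm²
ΣAx̄ = (21600.00)(90.00) + (-490.87)(169.39) = 1860851.04 mm³
ΣAȳ = (21600.00)(60.00) + (-490.87)(10.61) = 1290791.67 mm³
x̄ = 1860851.04 / 21109.13 = 88.15 mm
ȳ = 1290791.67 / 21109.13 = 61.15 mm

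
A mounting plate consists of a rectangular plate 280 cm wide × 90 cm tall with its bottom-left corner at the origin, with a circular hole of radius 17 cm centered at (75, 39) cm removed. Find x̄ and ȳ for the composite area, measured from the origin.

x̄ = 142.43 cm, ȳ = 45.22 cm

plate: A = 280 × 90 = 25200.00, centroid at (140.00, 45.00).
hole: A = −π·17² = -907.92, centroid at (75.00, 39.00).
ΣA = 24292.08 cm², ΣAx̄ = 3459905.98 cm³, ΣAȳ = 1098591.11 cm³.
x̄ = 3459905.98/24292.08 = 142.43 cm; ȳ = 1098591.11/24292.08 = 45.22 cm.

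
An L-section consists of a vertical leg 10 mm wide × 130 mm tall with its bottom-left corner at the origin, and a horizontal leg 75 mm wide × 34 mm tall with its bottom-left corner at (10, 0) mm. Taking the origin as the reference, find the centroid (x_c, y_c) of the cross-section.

vertical leg: A = 10 × 130 = 1300.00, centroid at (5.00, 65.00).
horizontal leg: A = 75 × 34 = 2550.00, centroid at (47.50, 17.00).
ΣA = 3850.00 mm², ΣAx_c = 127625.00 mm³, ΣAy_c = 127850.00 mm³.
x_c = 127625.00/3850.00 = 33.15 mm; y_c = 127850.00/3850.00 = 33.21 mm.

x_c = 33.15 mm, y_c = 33.21 mm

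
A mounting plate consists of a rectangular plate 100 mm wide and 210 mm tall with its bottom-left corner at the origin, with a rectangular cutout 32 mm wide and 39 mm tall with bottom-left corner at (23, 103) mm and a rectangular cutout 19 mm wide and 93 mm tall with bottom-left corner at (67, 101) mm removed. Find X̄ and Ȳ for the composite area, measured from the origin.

plate: A = 100 × 210 = 21000.00, centroid at (50.00, 105.00).
hole 1: A = −(32 × 39) = -1248.00, centroid at (39.00, 122.50).
hole 2: A = −(19 × 93) = -1767.00, centroid at (76.50, 147.50).
ΣA = 17985.00 mm²
ΣAX̄ = (21000.00)(50.00) + (-1248.00)(39.00) + (-1767.00)(76.50) = 866152.50 mm³
ΣAȲ = (21000.00)(105.00) + (-1248.00)(122.50) + (-1767.00)(147.50) = 1791487.50 mm³
X̄ = 866152.50 / 17985.00 = 48.16 mm
Ȳ = 1791487.50 / 17985.00 = 99.61 mm

X̄ = 48.16 mm, Ȳ = 99.61 mm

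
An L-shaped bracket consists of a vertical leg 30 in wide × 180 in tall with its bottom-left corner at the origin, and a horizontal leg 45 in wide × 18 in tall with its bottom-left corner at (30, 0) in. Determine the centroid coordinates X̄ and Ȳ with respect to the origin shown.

X̄ = 19.89 in, Ȳ = 79.43 in

vertical leg: A = 30 × 180 = 5400.00, centroid at (15.00, 90.00).
horizontal leg: A = 45 × 18 = 810.00, centroid at (52.50, 9.00).
ΣA = 6210.00 in²
ΣAX̄ = (5400.00)(15.00) + (810.00)(52.50) = 123525.00 in³
ΣAȲ = (5400.00)(90.00) + (810.00)(9.00) = 493290.00 in³
X̄ = 123525.00 / 6210.00 = 19.89 in
Ȳ = 493290.00 / 6210.00 = 79.43 in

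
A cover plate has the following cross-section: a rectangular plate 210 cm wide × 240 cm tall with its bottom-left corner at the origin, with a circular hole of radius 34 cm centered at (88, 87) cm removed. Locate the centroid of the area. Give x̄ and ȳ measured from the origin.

x̄ = 106.32 cm, ȳ = 122.56 cm

plate: A = 210 × 240 = 50400.00, centroid at (105.00, 120.00).
hole: A = −π·34² = -3631.68, centroid at (88.00, 87.00).
ΣA = 46768.32 cm²
ΣAx̄ = (50400.00)(105.00) + (-3631.68)(88.00) = 4972412.06 cm³
ΣAȳ = (50400.00)(120.00) + (-3631.68)(87.00) = 5732043.74 cm³
x̄ = 4972412.06 / 46768.32 = 106.32 cm
ȳ = 5732043.74 / 46768.32 = 122.56 cm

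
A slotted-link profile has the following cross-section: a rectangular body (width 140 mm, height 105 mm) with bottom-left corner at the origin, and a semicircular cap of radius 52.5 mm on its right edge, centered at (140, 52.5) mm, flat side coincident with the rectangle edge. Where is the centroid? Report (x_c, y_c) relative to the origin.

x_c = 91.00 mm, y_c = 52.50 mm

rectangular body: A = 140 × 105 = 14700.00, centroid at (70.00, 52.50).
semicircular end: A = ½π·52.5² = 4329.51, centroid at (162.28, 52.50).
ΣA = 19029.51 mm²
ΣAx_c = (14700.00)(70.00) + (4329.51)(162.28) = 1731599.78 mm³
ΣAy_c = (14700.00)(52.50) + (4329.51)(52.50) = 999049.14 mm³
x_c = 1731599.78 / 19029.51 = 91.00 mm
y_c = 999049.14 / 19029.51 = 52.50 mm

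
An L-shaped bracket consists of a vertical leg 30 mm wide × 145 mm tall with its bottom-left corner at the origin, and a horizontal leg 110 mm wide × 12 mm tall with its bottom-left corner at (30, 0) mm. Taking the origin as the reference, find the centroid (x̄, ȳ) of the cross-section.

vertical leg: A = 30 × 145 = 4350.00, centroid at (15.00, 72.50).
horizontal leg: A = 110 × 12 = 1320.00, centroid at (85.00, 6.00).
ΣA = 5670.00 mm²
ΣAx̄ = (4350.00)(15.00) + (1320.00)(85.00) = 177450.00 mm³
ΣAȳ = (4350.00)(72.50) + (1320.00)(6.00) = 323295.00 mm³
x̄ = 177450.00 / 5670.00 = 31.30 mm
ȳ = 323295.00 / 5670.00 = 57.02 mm

x̄ = 31.30 mm, ȳ = 57.02 mm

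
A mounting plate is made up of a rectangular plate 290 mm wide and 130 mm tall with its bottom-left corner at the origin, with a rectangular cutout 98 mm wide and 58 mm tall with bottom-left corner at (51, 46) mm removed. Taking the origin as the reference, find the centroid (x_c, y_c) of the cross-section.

x_c = 152.99 mm, y_c = 63.22 mm

plate: A = 290 × 130 = 37700.00, centroid at (145.00, 65.00).
hole: A = −(98 × 58) = -5684.00, centroid at (100.00, 75.00).
ΣA = 32016.00 mm², ΣAx_c = 4898100.00 mm³, ΣAy_c = 2024200.00 mm³.
x_c = 4898100.00/32016.00 = 152.99 mm; y_c = 2024200.00/32016.00 = 63.22 mm.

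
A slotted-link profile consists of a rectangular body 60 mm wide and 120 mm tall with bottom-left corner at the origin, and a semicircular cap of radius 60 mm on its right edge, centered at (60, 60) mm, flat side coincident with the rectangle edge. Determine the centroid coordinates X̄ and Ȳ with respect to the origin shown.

rectangular body: A = 60 × 120 = 7200.00, centroid at (30.00, 60.00).
semicircular end: A = ½π·60² = 5654.87, centroid at (85.46, 60.00).
ΣA = 12854.87 mm²
ΣAX̄ = (7200.00)(30.00) + (5654.87)(85.46) = 699292.01 mm³
ΣAȲ = (7200.00)(60.00) + (5654.87)(60.00) = 771292.01 mm³
X̄ = 699292.01 / 12854.87 = 54.40 mm
Ȳ = 771292.01 / 12854.87 = 60.00 mm

X̄ = 54.40 mm, Ȳ = 60.00 mm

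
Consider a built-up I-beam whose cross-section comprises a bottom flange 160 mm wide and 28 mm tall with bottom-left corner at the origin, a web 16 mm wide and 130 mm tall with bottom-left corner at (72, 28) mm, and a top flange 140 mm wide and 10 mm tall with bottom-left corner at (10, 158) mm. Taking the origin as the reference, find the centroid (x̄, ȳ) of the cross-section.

bottom flange: A = 160 × 28 = 4480.00, centroid at (80.00, 14.00).
web: A = 16 × 130 = 2080.00, centroid at (80.00, 93.00).
top flange: A = 140 × 10 = 1400.00, centroid at (80.00, 163.00).
ΣA = 7960.00 mm²
ΣAx̄ = (4480.00)(80.00) + (2080.00)(80.00) + (1400.00)(80.00) = 636800.00 mm³
ΣAȳ = (4480.00)(14.00) + (2080.00)(93.00) + (1400.00)(163.00) = 484360.00 mm³
x̄ = 636800.00 / 7960.00 = 80.00 mm
ȳ = 484360.00 / 7960.00 = 60.85 mm

x̄ = 80.00 mm, ȳ = 60.85 mm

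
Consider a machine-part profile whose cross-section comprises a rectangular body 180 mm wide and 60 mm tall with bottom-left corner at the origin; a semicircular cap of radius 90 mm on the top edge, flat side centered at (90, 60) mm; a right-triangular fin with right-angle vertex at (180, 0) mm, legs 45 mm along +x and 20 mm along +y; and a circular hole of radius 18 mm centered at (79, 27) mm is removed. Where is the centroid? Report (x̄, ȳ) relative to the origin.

x̄ = 92.55 mm, ȳ = 67.47 mm

rectangular body: A = 180 × 60 = 10800.00, centroid at (90.00, 30.00).
semicircular top: A = ½π·90² = 12723.45, centroid at (90.00, 98.20).
triangular fin: A = ½·45·20 = 450.00, centroid at (195.00, 6.67).
hole: A = −π·18² = -1017.88, centroid at (79.00, 27.00).
ΣA = 22955.57 mm²
ΣAx̄ = (10800.00)(90.00) + (12723.45)(90.00) + (450.00)(195.00) + (-1017.88)(79.00) = 2124448.32 mm³
ΣAȳ = (10800.00)(30.00) + (12723.45)(98.20) + (450.00)(6.67) + (-1017.88)(27.00) = 1548924.36 mm³
x̄ = 2124448.32 / 22955.57 = 92.55 mm
ȳ = 1548924.36 / 22955.57 = 67.47 mm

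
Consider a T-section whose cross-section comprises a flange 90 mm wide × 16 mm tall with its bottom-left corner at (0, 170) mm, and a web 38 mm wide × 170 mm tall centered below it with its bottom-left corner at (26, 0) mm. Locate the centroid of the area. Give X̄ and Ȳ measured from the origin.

web: A = 38 × 170 = 6460.00, centroid at (45.00, 85.00).
flange: A = 90 × 16 = 1440.00, centroid at (45.00, 178.00).
ΣA = 7900.00 mm²
ΣAX̄ = (6460.00)(45.00) + (1440.00)(45.00) = 355500.00 mm³
ΣAȲ = (6460.00)(85.00) + (1440.00)(178.00) = 805420.00 mm³
X̄ = 355500.00 / 7900.00 = 45.00 mm
Ȳ = 805420.00 / 7900.00 = 101.95 mm

X̄ = 45.00 mm, Ȳ = 101.95 mm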